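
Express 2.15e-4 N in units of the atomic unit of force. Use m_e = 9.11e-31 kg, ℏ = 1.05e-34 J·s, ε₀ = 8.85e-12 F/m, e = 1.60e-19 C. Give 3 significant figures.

2.58e3

atomic unit of force: F_au = E_h/a₀ = m_e²e⁶/((4πε₀)³ℏ⁴) = 8.33e-8 N.
2.15e-4 / 8.33e-8 = 2.58e3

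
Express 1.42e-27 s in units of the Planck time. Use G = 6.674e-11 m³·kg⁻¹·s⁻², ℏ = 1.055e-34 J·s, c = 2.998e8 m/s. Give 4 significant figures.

Planck time: t_P = √(ℏG/c⁵) = 5.392e-44 s.
1.42e-27 / 5.392e-44 = 2.634e16

2.634e16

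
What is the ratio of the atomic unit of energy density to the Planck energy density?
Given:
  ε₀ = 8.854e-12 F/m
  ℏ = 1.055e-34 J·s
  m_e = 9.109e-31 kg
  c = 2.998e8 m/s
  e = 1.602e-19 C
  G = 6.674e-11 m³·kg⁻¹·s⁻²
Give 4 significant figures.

atomic unit of energy density: u_au = E_h/a₀³ = m_e⁴e¹⁰/((4πε₀)⁵ℏ⁸) = 2.929e13 J/m³
Planck energy density: u_P = c⁷/(ℏG²) = 4.632e113 J/m³
ratio = 2.929e13 / 4.632e113 = 6.323e-101

6.323e-101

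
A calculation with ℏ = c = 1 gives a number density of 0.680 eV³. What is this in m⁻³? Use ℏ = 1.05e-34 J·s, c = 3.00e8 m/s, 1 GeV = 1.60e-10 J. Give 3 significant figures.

8.91e19 m⁻³

Number density is [L]⁻³ = [E]³/(ℏc)³.
1 GeV³ → 1/(ℏc)³ × (1 GeV in J)³ = 1.31e47 m⁻³.
Convert the energy scale: 0.680 eV³ = 6.80e-28 GeV³.
Result: 6.80e-28 × 1.31e47 = 8.91e19 m⁻³.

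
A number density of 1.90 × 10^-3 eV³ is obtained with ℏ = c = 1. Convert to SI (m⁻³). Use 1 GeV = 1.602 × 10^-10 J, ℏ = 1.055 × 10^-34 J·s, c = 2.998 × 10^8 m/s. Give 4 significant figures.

Number density is [L]⁻³ = [E]³/(ℏc)³.
1 GeV³ → 1/(ℏc)³ × (1 GeV in J)³ = 1.299 × 10^47 m⁻³.
Convert the energy scale: 1.90 × 10^-3 eV³ = 1.90 × 10^-30 GeV³.
Result: 1.90 × 10^-30 × 1.299 × 10^47 = 2.469 × 10^17 m⁻³.

2.469 × 10^17 m⁻³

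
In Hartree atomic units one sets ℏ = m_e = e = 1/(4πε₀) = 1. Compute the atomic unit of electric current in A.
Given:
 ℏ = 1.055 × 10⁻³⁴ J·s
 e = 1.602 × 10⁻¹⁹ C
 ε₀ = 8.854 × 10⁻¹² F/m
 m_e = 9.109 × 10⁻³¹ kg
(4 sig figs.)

I_au = e E_h/ℏ = m_e e⁵/((4πε₀)²ℏ³)
E_h = 4.354 × 10⁻¹⁸ J
e·E_h/ℏ = 6.612 × 10⁻³ A

6.612 × 10⁻³ A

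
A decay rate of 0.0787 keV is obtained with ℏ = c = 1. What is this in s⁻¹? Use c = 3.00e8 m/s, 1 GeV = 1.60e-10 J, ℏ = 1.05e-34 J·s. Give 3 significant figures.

1.20e17 s⁻¹

A rate is [E]/ℏ; divide by ℏ.
1 GeV → 1/ℏ × (1 GeV in J) = 1.52e24 s⁻¹.
Convert the energy scale: 0.0787 keV = 7.87e-8 GeV.
Result: 7.87e-8 × 1.52e24 = 1.20e17 s⁻¹.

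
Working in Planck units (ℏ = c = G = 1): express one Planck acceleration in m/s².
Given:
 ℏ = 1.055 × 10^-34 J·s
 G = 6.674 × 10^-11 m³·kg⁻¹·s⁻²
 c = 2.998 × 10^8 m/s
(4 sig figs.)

From ℏ = c = G = 1 the acceleration scale is a_P = √(c⁷/(ℏG)).
  = √(3.092 × 10^103)
  = 5.560 × 10^51 m/s²

5.560 × 10^51 m/s²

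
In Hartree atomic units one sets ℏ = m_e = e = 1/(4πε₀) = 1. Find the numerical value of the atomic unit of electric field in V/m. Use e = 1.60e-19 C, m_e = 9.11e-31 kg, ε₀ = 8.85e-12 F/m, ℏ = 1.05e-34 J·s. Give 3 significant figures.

E_au = E_h/(e a₀) = m_e²e⁵/((4πε₀)³ℏ⁴)
E_h = 4.38e-18 J
a₀ = 5.26e-11 m
E_h/(e·a₀) = 5.20e11 V/m

5.20e11 V/m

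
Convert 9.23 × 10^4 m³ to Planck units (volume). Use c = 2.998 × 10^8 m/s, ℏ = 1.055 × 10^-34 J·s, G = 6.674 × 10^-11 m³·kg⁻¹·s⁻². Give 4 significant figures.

Planck volume: V_P = (ℏG/c³)^(3/2) = 4.224 × 10^-105 m³.
9.23 × 10^4 / 4.224 × 10^-105 = 2.185 × 10^109

2.185 × 10^109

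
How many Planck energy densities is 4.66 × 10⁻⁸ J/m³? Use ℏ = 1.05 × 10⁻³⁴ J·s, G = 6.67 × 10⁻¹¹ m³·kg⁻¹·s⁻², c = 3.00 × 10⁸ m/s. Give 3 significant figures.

9.95 × 10⁻¹²²

Planck energy density: u_P = c⁷/(ℏG²) = 4.68 × 10¹¹³ J/m³.
4.66 × 10⁻⁸ / 4.68 × 10¹¹³ = 9.95 × 10⁻¹²²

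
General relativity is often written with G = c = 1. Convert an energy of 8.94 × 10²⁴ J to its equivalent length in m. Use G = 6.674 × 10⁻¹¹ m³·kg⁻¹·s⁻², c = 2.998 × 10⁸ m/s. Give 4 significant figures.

Energy → length via G/c⁴.
8.94 × 10²⁴ J × (G/c⁴) = 7.386 × 10⁻²⁰ m

7.386 × 10⁻²⁰ m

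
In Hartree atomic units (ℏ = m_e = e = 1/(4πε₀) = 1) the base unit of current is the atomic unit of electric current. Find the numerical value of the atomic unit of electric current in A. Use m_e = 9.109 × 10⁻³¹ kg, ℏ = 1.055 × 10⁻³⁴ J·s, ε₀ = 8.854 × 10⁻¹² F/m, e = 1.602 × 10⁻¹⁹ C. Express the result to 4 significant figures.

6.612 × 10⁻³ A

I_au = e E_h/ℏ = m_e e⁵/((4πε₀)²ℏ³)
E_h = 4.354 × 10⁻¹⁸ J
e·E_h/ℏ = 6.612 × 10⁻³ A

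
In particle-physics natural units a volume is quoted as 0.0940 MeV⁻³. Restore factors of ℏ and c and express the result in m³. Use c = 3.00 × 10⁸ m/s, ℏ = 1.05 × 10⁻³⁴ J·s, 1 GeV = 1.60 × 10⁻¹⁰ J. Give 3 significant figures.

7.17 × 10⁻⁴⁰ m³

Volume is [L]³ = [E]⁻³·(ℏc)³.
1 GeV⁻³ → (ℏc)³ × (1 GeV in J)⁻³ = 7.63 × 10⁻⁴⁸ m³.
Convert the energy scale: 0.0940 MeV⁻³ = 9.40 × 10⁷ GeV⁻³.
Result: 9.40 × 10⁷ × 7.63 × 10⁻⁴⁸ = 7.17 × 10⁻⁴⁰ m³.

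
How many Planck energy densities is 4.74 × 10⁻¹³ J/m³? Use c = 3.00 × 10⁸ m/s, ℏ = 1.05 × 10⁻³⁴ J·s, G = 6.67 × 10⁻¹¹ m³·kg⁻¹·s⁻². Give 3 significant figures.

Planck energy density: u_P = c⁷/(ℏG²) = 4.68 × 10¹¹³ J/m³.
4.74 × 10⁻¹³ / 4.68 × 10¹¹³ = 1.01 × 10⁻¹²⁶

1.01 × 10⁻¹²⁶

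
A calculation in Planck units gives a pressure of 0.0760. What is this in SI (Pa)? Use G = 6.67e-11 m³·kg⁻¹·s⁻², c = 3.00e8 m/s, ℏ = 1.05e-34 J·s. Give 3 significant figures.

One Planck pressure: p_P = c⁷/(ℏG²) = 4.68e113 Pa.
0.0760 × 4.68e113 Pa = 3.56e112 Pa

3.56e112 Pa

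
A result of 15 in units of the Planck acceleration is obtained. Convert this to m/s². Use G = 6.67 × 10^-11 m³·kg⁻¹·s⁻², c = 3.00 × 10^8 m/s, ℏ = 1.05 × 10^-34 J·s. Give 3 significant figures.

One Planck acceleration: a_P = √(c⁷/(ℏG)) = 5.59 × 10^51 m/s².
15 × 5.59 × 10^51 m/s² = 8.38 × 10^52 m/s²

8.38 × 10^52 m/s²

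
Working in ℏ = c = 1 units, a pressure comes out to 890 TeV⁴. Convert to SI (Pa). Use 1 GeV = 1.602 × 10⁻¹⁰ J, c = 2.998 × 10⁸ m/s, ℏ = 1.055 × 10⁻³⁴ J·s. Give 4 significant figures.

1.853 × 10⁵² Pa

Pressure is [E]/[L]³ = [E]⁴/(ℏc)³.
1 GeV⁴ → 1/(ℏc)³ × (1 GeV in J)⁴ = 2.082 × 10³⁷ Pa.
Convert the energy scale: 890 TeV⁴ = 8.90 × 10¹⁴ GeV⁴.
Result: 8.90 × 10¹⁴ × 2.082 × 10³⁷ = 1.853 × 10⁵² Pa.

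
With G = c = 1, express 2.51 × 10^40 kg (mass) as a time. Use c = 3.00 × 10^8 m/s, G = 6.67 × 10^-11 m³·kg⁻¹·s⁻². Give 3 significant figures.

6.20 × 10^4 s

Mass → time via G/c³.
2.51 × 10^40 kg × (G/c³) = 6.20 × 10^4 s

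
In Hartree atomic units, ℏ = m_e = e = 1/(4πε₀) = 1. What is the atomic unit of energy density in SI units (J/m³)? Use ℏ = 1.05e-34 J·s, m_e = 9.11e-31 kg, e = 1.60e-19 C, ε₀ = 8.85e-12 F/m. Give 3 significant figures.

3.01e13 J/m³

From ℏ = m_e = e = 1/(4πε₀) = 1 the energy density scale is u_au = E_h/a₀³ = m_e⁴e¹⁰/((4πε₀)⁵ℏ⁸).
E_h = 4.38e-18 J
a₀ = 5.26e-11 m
E_h/a₀³ = 3.01e13 J/m³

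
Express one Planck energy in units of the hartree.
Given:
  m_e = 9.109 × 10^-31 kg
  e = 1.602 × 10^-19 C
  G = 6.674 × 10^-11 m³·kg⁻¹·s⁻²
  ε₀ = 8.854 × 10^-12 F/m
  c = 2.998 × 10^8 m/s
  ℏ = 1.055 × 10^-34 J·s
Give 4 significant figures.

4.494 × 10^26

Planck energy: E_P = √(ℏc⁵/G) = 1.957 × 10^9 J
hartree: E_h = m_e e⁴/(4πε₀ℏ)² = 4.354 × 10^-18 J
ratio = 1.957 × 10^9 / 4.354 × 10^-18 = 4.494 × 10^26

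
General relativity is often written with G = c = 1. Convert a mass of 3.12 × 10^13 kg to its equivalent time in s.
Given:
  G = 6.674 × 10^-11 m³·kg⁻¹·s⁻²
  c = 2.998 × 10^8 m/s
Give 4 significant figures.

Mass → time via G/c³.
3.12 × 10^13 kg × (G/c³) = 7.728 × 10^-23 s

7.728 × 10^-23 s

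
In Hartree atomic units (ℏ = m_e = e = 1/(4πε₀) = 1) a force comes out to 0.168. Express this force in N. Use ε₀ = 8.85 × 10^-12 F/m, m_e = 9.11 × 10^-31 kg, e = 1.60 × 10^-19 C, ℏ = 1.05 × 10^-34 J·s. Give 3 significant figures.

One atomic unit of force: F_au = E_h/a₀ = m_e²e⁶/((4πε₀)³ℏ⁴) = 8.33 × 10^-8 N.
0.168 × 8.33 × 10^-8 N = 1.40 × 10^-8 N

1.40 × 10^-8 N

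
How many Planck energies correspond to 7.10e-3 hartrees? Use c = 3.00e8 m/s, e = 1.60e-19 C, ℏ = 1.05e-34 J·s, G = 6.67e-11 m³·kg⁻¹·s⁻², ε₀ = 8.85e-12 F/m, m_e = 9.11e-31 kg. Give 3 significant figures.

1.59e-29

hartree: E_h = m_e e⁴/(4πε₀ℏ)² = 4.38e-18 J
Planck energy: E_P = √(ℏc⁵/G) = 1.96e9 J
7.10e-3 × 4.38e-18 / 1.96e9 = 1.59e-29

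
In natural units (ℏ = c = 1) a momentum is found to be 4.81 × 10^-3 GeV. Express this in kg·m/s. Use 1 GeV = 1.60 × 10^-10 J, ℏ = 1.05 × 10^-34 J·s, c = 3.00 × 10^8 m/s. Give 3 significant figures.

2.57 × 10^-21 kg·m/s

Momentum is [E]/c; divide by c.
1 GeV → 1/c × (1 GeV in J) = 5.33 × 10^-19 kg·m/s.
Result: 4.81 × 10^-3 × 5.33 × 10^-19 = 2.57 × 10^-21 kg·m/s.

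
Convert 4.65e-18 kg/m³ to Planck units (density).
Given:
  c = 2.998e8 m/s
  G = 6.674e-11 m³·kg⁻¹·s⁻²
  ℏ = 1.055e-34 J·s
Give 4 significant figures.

9.022e-115

Planck density: ρ_P = c⁵/(ℏG²) = 5.154e96 kg/m³.
4.65e-18 / 5.154e96 = 9.022e-115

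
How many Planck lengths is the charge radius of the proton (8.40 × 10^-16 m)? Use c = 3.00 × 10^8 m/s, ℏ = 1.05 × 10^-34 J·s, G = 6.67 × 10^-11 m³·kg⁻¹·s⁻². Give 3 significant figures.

5.22 × 10^19

Planck length: ℓ_P = √(ℏG/c³) = 1.61 × 10^-35 m.
8.40 × 10^-16 / 1.61 × 10^-35 = 5.22 × 10^19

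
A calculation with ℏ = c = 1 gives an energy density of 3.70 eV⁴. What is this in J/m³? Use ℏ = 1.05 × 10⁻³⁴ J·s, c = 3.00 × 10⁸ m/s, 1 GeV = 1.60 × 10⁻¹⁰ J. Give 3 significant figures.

77.6 J/m³

[E]/[L]³ = [E]⁴/(ℏc)³; restore (ℏc)⁻³.
1 GeV⁴ → 1/(ℏc)³ × (1 GeV in J)⁴ = 2.10 × 10³⁷ J/m³.
Convert the energy scale: 3.70 eV⁴ = 3.70 × 10⁻³⁶ GeV⁴.
Result: 3.70 × 10⁻³⁶ × 2.10 × 10³⁷ = 77.6 J/m³.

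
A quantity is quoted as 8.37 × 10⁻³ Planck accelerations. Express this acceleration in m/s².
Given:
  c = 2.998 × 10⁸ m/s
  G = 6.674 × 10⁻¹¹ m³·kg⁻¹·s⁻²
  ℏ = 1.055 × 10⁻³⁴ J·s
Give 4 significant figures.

One Planck acceleration: a_P = √(c⁷/(ℏG)) = 5.560 × 10⁵¹ m/s².
8.37 × 10⁻³ × 5.560 × 10⁵¹ m/s² = 4.654 × 10⁴⁹ m/s²

4.654 × 10⁴⁹ m/s²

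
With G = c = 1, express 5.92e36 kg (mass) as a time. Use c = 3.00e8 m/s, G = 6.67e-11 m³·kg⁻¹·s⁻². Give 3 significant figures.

Mass → time via G/c³.
5.92e36 kg × (G/c³) = 14.6 s

14.6 s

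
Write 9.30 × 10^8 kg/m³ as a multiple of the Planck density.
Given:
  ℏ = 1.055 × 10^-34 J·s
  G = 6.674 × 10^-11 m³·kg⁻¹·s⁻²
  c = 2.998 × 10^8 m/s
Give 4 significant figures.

Planck density: ρ_P = c⁵/(ℏG²) = 5.154 × 10^96 kg/m³.
9.30 × 10^8 / 5.154 × 10^96 = 1.804 × 10^-88

1.804 × 10^-88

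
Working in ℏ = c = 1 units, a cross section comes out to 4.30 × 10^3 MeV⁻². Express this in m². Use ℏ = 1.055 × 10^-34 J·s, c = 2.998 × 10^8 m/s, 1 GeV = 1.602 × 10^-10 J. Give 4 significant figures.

1.676 × 10^-22 m²

Area is [L]² = [E]⁻²·(ℏc)²; restore (ℏc)².
1 GeV⁻² → (ℏc)² × (1 GeV in J)⁻² = 3.898 × 10^-32 m².
Convert the energy scale: 4.30 × 10^3 MeV⁻² = 4.30 × 10^9 GeV⁻².
Result: 4.30 × 10^9 × 3.898 × 10^-32 = 1.676 × 10^-22 m².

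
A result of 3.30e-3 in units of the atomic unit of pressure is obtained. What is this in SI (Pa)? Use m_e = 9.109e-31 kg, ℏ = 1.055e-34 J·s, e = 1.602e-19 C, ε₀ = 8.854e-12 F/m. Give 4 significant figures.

9.666e10 Pa

One atomic unit of pressure: P_au = E_h/a₀³ = m_e⁴e¹⁰/((4πε₀)⁵ℏ⁸) = 2.929e13 Pa.
3.30e-3 × 2.929e13 Pa = 9.666e10 Pa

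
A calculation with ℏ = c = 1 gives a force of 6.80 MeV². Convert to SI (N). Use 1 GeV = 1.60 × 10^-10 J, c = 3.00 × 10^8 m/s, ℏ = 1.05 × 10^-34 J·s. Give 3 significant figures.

5.53 N

Force is [E]/[L] = [E]²/(ℏc); restore (ℏc)⁻¹.
1 GeV² → 1/(ℏc) × (1 GeV in J)² = 8.13 × 10^5 N.
Convert the energy scale: 6.80 MeV² = 6.80 × 10^-6 GeV².
Result: 6.80 × 10^-6 × 8.13 × 10^5 = 5.53 N.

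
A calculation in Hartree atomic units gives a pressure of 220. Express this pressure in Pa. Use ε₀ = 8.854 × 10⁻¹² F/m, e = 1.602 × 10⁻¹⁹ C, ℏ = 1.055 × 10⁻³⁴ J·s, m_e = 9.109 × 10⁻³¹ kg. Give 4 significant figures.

One atomic unit of pressure: P_au = E_h/a₀³ = m_e⁴e¹⁰/((4πε₀)⁵ℏ⁸) = 2.929 × 10¹³ Pa.
220 × 2.929 × 10¹³ Pa = 6.444 × 10¹⁵ Pa

6.444 × 10¹⁵ Pa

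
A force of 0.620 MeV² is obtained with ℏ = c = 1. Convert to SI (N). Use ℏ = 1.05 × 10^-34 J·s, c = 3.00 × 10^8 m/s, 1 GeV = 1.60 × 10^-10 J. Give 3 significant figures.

0.504 N

Force is [E]/[L] = [E]²/(ℏc); restore (ℏc)⁻¹.
1 GeV² → 1/(ℏc) × (1 GeV in J)² = 8.13 × 10^5 N.
Convert the energy scale: 0.620 MeV² = 6.20 × 10^-7 GeV².
Result: 6.20 × 10^-7 × 8.13 × 10^5 = 0.504 N.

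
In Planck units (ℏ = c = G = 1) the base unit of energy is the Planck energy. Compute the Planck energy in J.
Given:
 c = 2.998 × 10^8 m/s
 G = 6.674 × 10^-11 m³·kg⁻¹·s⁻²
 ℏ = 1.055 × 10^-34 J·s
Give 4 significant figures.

1.957 × 10^9 J

E_P = √(ℏc⁵/G)
  = √(3.828 × 10^18)
  = 1.957 × 10^9 J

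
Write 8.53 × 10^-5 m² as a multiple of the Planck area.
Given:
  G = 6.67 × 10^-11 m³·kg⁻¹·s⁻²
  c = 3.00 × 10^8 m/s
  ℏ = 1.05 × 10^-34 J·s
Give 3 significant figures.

3.29 × 10^65

Planck area: A_P = ℏG/c³ = 2.59 × 10^-70 m².
8.53 × 10^-5 / 2.59 × 10^-70 = 3.29 × 10^65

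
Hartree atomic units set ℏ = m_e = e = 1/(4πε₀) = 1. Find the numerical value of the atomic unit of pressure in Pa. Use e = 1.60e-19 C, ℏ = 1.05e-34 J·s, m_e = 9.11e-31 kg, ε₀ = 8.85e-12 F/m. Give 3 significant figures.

Dimensional analysis gives P_au = E_h/a₀³ = m_e⁴e¹⁰/((4πε₀)⁵ℏ⁸).
E_h = 4.38e-18 J
a₀ = 5.26e-11 m
E_h/a₀³ = 3.01e13 Pa

3.01e13 Pa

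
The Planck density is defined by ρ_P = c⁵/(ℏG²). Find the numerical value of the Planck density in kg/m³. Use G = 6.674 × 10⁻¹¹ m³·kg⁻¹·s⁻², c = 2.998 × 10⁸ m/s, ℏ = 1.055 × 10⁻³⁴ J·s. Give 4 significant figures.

5.154 × 10⁹⁶ kg/m³

ρ_P = c⁵/(ℏG²)
  = 2.422 × 10⁴² / 4.699 × 10⁻⁵⁵
  = 5.154 × 10⁹⁶ kg/m³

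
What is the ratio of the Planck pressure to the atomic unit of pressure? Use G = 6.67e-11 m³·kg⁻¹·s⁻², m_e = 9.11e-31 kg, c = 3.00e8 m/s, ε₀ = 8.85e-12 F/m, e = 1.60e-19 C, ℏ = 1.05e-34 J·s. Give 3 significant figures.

1.55e100

Planck pressure: p_P = c⁷/(ℏG²) = 4.68e113 Pa
atomic unit of pressure: P_au = E_h/a₀³ = m_e⁴e¹⁰/((4πε₀)⁵ℏ⁸) = 3.01e13 Pa
ratio = 4.68e113 / 3.01e13 = 1.55e100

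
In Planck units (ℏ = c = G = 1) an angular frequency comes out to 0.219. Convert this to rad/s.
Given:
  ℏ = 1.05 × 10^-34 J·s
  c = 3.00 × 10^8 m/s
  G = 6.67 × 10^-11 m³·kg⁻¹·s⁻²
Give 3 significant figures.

4.08 × 10^42 rad/s

One Planck angular frequency: ω_P = √(c⁵/(ℏG)) = 1.86 × 10^43 rad/s.
0.219 × 1.86 × 10^43 rad/s = 4.08 × 10^42 rad/s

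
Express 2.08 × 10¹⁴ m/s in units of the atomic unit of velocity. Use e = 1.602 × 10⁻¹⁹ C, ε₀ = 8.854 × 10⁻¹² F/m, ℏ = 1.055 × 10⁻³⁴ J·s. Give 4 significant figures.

atomic unit of velocity: v_au = e²/(4πε₀ℏ) = 2.186 × 10⁶ m/s.
2.08 × 10¹⁴ / 2.186 × 10⁶ = 9.513 × 10⁷

9.513 × 10⁷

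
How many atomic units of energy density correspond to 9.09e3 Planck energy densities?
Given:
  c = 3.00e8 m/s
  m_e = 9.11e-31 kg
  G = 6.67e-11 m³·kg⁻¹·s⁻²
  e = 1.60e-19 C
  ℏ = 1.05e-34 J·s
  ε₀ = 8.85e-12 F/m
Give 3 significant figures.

Planck energy density: u_P = c⁷/(ℏG²) = 4.68e113 J/m³
atomic unit of energy density: u_au = E_h/a₀³ = m_e⁴e¹⁰/((4πε₀)⁵ℏ⁸) = 3.01e13 J/m³
9.09e3 × 4.68e113 / 3.01e13 = 1.41e104

1.41e104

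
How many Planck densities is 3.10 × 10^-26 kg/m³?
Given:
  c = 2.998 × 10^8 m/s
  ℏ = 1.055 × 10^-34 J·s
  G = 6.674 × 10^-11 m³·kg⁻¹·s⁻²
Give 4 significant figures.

6.015 × 10^-123

Planck density: ρ_P = c⁵/(ℏG²) = 5.154 × 10^96 kg/m³.
3.10 × 10^-26 / 5.154 × 10^96 = 6.015 × 10^-123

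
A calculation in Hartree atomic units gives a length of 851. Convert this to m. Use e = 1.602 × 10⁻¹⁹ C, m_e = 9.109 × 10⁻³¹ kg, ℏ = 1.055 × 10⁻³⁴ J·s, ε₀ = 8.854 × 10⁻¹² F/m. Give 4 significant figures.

One Bohr radius: a₀ = 4πε₀ℏ²/(m_e e²) = 5.297 × 10⁻¹¹ m.
851 × 5.297 × 10⁻¹¹ m = 4.508 × 10⁻⁸ m

4.508 × 10⁻⁸ m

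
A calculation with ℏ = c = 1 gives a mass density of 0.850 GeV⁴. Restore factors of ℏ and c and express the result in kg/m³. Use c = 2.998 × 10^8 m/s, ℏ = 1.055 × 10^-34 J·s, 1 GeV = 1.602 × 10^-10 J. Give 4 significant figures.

Mass density is [E]/(c²[L]³) = [E]⁴/(ℏ³c⁵).
1 GeV⁴ → 1/(ℏ³c⁵) × (1 GeV in J)⁴ = 2.316 × 10^20 kg/m³.
Result: 0.850 × 2.316 × 10^20 = 1.969 × 10^20 kg/m³.

1.969 × 10^20 kg/m³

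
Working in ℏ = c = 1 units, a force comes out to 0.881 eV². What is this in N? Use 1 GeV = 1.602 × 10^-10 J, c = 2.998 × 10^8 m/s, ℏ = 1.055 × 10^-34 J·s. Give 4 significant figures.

7.149 × 10^-13 N

Force is [E]/[L] = [E]²/(ℏc); restore (ℏc)⁻¹.
1 GeV² → 1/(ℏc) × (1 GeV in J)² = 8.114 × 10^5 N.
Convert the energy scale: 0.881 eV² = 8.81 × 10^-19 GeV².
Result: 8.81 × 10^-19 × 8.114 × 10^5 = 7.149 × 10^-13 N.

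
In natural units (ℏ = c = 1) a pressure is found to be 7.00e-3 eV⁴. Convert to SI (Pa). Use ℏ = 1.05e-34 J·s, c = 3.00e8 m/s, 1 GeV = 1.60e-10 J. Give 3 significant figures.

0.147 Pa

Pressure is [E]/[L]³ = [E]⁴/(ℏc)³.
1 GeV⁴ → 1/(ℏc)³ × (1 GeV in J)⁴ = 2.10e37 Pa.
Convert the energy scale: 7.00e-3 eV⁴ = 7.00e-39 GeV⁴.
Result: 7.00e-39 × 2.10e37 = 0.147 Pa.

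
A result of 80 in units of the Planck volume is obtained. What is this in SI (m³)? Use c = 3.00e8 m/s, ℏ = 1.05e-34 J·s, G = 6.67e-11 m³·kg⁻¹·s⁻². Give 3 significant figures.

One Planck volume: V_P = (ℏG/c³)^(3/2) = 4.18e-105 m³.
80 × 4.18e-105 m³ = 3.34e-103 m³

3.34e-103 m³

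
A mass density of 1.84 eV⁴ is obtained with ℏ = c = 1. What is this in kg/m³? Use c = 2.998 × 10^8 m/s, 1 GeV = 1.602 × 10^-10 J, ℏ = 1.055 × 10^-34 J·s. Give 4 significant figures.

4.261 × 10^-16 kg/m³

Mass density is [E]/(c²[L]³) = [E]⁴/(ℏ³c⁵).
1 GeV⁴ → 1/(ℏ³c⁵) × (1 GeV in J)⁴ = 2.316 × 10^20 kg/m³.
Convert the energy scale: 1.84 eV⁴ = 1.84 × 10^-36 GeV⁴.
Result: 1.84 × 10^-36 × 2.316 × 10^20 = 4.261 × 10^-16 kg/m³.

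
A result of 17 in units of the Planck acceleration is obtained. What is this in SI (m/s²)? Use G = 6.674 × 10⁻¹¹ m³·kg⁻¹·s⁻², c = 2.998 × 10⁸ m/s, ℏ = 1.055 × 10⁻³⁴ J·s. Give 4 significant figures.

9.452 × 10⁵² m/s²

One Planck acceleration: a_P = √(c⁷/(ℏG)) = 5.560 × 10⁵¹ m/s².
17 × 5.560 × 10⁵¹ m/s² = 9.452 × 10⁵² m/s²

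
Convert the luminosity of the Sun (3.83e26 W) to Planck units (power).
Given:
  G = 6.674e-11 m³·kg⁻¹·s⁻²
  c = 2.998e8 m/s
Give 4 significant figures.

Planck power: P_P = c⁵/G = 3.629e52 W.
3.83e26 / 3.629e52 = 1.055e-26

1.055e-26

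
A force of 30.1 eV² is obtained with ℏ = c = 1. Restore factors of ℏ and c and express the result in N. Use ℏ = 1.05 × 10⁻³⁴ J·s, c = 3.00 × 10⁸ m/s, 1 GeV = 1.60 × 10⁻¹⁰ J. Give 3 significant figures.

Force is [E]/[L] = [E]²/(ℏc); restore (ℏc)⁻¹.
1 GeV² → 1/(ℏc) × (1 GeV in J)² = 8.13 × 10⁵ N.
Convert the energy scale: 30.1 eV² = 3.01 × 10⁻¹⁷ GeV².
Result: 3.01 × 10⁻¹⁷ × 8.13 × 10⁵ = 2.45 × 10⁻¹¹ N.

2.45 × 10⁻¹¹ N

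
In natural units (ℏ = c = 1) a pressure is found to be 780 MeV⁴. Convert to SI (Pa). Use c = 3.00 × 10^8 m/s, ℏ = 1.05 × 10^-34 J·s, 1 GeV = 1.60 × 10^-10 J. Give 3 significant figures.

Pressure is [E]/[L]³ = [E]⁴/(ℏc)³.
1 GeV⁴ → 1/(ℏc)³ × (1 GeV in J)⁴ = 2.10 × 10^37 Pa.
Convert the energy scale: 780 MeV⁴ = 7.80 × 10^-10 GeV⁴.
Result: 7.80 × 10^-10 × 2.10 × 10^37 = 1.64 × 10^28 Pa.

1.64 × 10^28 Pa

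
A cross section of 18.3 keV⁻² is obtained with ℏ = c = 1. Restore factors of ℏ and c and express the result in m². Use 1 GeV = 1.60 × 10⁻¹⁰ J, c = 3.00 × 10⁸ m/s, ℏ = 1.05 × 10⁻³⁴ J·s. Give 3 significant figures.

7.09 × 10⁻¹⁹ m²

Area is [L]² = [E]⁻²·(ℏc)²; restore (ℏc)².
1 GeV⁻² → (ℏc)² × (1 GeV in J)⁻² = 3.88 × 10⁻³² m².
Convert the energy scale: 18.3 keV⁻² = 1.83 × 10¹³ GeV⁻².
Result: 1.83 × 10¹³ × 3.88 × 10⁻³² = 7.09 × 10⁻¹⁹ m².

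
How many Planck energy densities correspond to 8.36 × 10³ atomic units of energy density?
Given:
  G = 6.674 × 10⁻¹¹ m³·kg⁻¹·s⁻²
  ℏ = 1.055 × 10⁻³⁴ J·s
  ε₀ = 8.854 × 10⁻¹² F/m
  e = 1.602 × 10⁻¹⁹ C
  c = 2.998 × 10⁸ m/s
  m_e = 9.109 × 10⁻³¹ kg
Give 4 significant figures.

5.286 × 10⁻⁹⁷

atomic unit of energy density: u_au = E_h/a₀³ = m_e⁴e¹⁰/((4πε₀)⁵ℏ⁸) = 2.929 × 10¹³ J/m³
Planck energy density: u_P = c⁷/(ℏG²) = 4.632 × 10¹¹³ J/m³
8.36 × 10³ × 2.929 × 10¹³ / 4.632 × 10¹¹³ = 5.286 × 10⁻⁹⁷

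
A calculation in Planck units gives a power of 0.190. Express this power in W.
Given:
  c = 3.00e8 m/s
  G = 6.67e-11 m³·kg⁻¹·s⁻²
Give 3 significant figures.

6.92e51 W

One Planck power: P_P = c⁵/G = 3.64e52 W.
0.190 × 3.64e52 W = 6.92e51 W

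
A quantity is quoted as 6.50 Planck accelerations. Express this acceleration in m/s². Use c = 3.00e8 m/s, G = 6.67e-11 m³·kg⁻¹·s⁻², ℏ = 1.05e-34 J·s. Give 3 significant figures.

3.63e52 m/s²

One Planck acceleration: a_P = √(c⁷/(ℏG)) = 5.59e51 m/s².
6.50 × 5.59e51 m/s² = 3.63e52 m/s²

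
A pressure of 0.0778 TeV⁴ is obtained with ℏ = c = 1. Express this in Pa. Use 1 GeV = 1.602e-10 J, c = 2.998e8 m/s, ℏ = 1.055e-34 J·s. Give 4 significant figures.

1.619e48 Pa

Pressure is [E]/[L]³ = [E]⁴/(ℏc)³.
1 GeV⁴ → 1/(ℏc)³ × (1 GeV in J)⁴ = 2.082e37 Pa.
Convert the energy scale: 0.0778 TeV⁴ = 7.78e10 GeV⁴.
Result: 7.78e10 × 2.082e37 = 1.619e48 Pa.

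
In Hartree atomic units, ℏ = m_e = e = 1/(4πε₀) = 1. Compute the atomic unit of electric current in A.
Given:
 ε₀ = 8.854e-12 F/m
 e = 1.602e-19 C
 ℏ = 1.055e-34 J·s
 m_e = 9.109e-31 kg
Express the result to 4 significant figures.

6.612e-3 A

The unique combination of the constants set to 1 with dimensions of current is I_au = e E_h/ℏ = m_e e⁵/((4πε₀)²ℏ³).
E_h = 4.354e-18 J
e·E_h/ℏ = 6.612e-3 A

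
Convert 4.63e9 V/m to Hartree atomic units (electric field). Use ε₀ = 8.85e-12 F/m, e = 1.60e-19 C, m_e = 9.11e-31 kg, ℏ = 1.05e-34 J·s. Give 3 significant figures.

8.90e-3

atomic unit of electric field: E_au = E_h/(e a₀) = m_e²e⁵/((4πε₀)³ℏ⁴) = 5.20e11 V/m.
4.63e9 / 5.20e11 = 8.90e-3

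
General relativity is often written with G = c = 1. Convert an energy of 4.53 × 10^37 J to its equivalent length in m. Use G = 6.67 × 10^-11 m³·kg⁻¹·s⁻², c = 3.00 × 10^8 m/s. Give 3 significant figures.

Energy → length via G/c⁴.
4.53 × 10^37 J × (G/c⁴) = 3.73 × 10^-7 m

3.73 × 10^-7 m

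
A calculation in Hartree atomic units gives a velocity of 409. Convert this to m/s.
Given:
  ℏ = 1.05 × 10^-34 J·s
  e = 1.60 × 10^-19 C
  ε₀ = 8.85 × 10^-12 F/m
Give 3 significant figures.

8.97 × 10^8 m/s

One atomic unit of velocity: v_au = e²/(4πε₀ℏ) = 2.19 × 10^6 m/s.
409 × 2.19 × 10^6 m/s = 8.97 × 10^8 m/s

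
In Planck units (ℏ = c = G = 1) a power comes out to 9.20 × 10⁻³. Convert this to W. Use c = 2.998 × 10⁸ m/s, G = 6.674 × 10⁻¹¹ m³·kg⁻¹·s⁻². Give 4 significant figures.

3.339 × 10⁵⁰ W

One Planck power: P_P = c⁵/G = 3.629 × 10⁵² W.
9.20 × 10⁻³ × 3.629 × 10⁵² W = 3.339 × 10⁵⁰ W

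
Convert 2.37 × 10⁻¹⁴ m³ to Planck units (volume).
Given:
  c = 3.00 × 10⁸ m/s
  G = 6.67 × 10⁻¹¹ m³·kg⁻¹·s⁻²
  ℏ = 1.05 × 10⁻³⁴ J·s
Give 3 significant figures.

Planck volume: V_P = (ℏG/c³)^(3/2) = 4.18 × 10⁻¹⁰⁵ m³.
2.37 × 10⁻¹⁴ / 4.18 × 10⁻¹⁰⁵ = 5.67 × 10⁹⁰

5.67 × 10⁹⁰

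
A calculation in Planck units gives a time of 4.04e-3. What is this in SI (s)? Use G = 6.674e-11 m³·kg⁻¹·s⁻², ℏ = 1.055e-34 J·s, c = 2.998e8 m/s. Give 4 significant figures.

One Planck time: t_P = √(ℏG/c⁵) = 5.392e-44 s.
4.04e-3 × 5.392e-44 s = 2.178e-46 s

2.178e-46 s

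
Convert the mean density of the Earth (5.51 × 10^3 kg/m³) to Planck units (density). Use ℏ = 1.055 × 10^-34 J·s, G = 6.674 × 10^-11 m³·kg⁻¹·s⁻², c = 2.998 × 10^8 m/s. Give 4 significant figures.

1.069 × 10^-93

Planck density: ρ_P = c⁵/(ℏG²) = 5.154 × 10^96 kg/m³.
5.51 × 10^3 / 5.154 × 10^96 = 1.069 × 10^-93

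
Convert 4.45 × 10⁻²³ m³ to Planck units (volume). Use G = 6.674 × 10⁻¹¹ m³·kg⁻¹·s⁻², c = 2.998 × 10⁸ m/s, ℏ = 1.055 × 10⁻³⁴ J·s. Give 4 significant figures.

Planck volume: V_P = (ℏG/c³)^(3/2) = 4.224 × 10⁻¹⁰⁵ m³.
4.45 × 10⁻²³ / 4.224 × 10⁻¹⁰⁵ = 1.054 × 10⁸²

1.054 × 10⁸²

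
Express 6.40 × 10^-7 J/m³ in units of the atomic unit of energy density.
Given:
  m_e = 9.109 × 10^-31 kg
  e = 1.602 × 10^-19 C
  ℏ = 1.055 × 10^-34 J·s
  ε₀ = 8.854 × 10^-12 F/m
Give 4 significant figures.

atomic unit of energy density: u_au = E_h/a₀³ = m_e⁴e¹⁰/((4πε₀)⁵ℏ⁸) = 2.929 × 10^13 J/m³.
6.40 × 10^-7 / 2.929 × 10^13 = 2.185 × 10^-20

2.185 × 10^-20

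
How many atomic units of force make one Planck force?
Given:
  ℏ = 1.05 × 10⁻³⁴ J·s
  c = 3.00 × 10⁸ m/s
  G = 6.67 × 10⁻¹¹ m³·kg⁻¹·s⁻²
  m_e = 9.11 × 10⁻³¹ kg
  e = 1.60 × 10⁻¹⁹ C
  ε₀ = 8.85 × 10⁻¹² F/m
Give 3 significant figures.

1.46 × 10⁵¹

Planck force: F_P = c⁴/G = 1.21 × 10⁴⁴ N
atomic unit of force: F_au = E_h/a₀ = m_e²e⁶/((4πε₀)³ℏ⁴) = 8.33 × 10⁻⁸ N
ratio = 1.21 × 10⁴⁴ / 8.33 × 10⁻⁸ = 1.46 × 10⁵¹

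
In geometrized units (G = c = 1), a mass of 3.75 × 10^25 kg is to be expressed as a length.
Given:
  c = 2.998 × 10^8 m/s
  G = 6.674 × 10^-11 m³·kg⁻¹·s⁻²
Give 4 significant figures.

In G = c = 1 units mass has dimensions of length; the conversion factor is G/c².
3.75 × 10^25 kg × (G/c²) = 0.02785 m

0.02785 m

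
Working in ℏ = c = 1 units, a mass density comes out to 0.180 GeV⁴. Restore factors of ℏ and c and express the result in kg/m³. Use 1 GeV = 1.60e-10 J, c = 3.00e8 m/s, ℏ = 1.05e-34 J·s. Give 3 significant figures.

4.19e19 kg/m³

Mass density is [E]/(c²[L]³) = [E]⁴/(ℏ³c⁵).
1 GeV⁴ → 1/(ℏ³c⁵) × (1 GeV in J)⁴ = 2.33e20 kg/m³.
Result: 0.180 × 2.33e20 = 4.19e19 kg/m³.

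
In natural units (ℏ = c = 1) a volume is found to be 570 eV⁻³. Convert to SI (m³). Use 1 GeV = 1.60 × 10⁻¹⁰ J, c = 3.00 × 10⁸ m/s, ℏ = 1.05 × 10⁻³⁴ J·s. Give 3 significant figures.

4.35 × 10⁻¹⁸ m³

Volume is [L]³ = [E]⁻³·(ℏc)³.
1 GeV⁻³ → (ℏc)³ × (1 GeV in J)⁻³ = 7.63 × 10⁻⁴⁸ m³.
Convert the energy scale: 570 eV⁻³ = 5.70 × 10²⁹ GeV⁻³.
Result: 5.70 × 10²⁹ × 7.63 × 10⁻⁴⁸ = 4.35 × 10⁻¹⁸ m³.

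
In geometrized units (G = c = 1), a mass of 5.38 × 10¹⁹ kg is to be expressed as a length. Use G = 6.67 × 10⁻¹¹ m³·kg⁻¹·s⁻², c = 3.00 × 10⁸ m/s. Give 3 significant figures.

3.99 × 10⁻⁸ m

In G = c = 1 units mass has dimensions of length; the conversion factor is G/c².
5.38 × 10¹⁹ kg × (G/c²) = 3.99 × 10⁻⁸ m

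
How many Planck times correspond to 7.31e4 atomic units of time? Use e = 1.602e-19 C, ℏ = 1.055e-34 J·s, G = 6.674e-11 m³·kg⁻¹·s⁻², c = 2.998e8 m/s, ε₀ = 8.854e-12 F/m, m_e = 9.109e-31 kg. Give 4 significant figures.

3.285e31

atomic unit of time: τ_au = (4πε₀)²ℏ³/(m_e e⁴) = 2.423e-17 s
Planck time: t_P = √(ℏG/c⁵) = 5.392e-44 s
7.31e4 × 2.423e-17 / 5.392e-44 = 3.285e31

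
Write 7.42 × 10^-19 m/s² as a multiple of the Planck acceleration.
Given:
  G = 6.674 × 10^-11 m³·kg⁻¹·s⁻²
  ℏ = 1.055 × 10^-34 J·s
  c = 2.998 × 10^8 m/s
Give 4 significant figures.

Planck acceleration: a_P = √(c⁷/(ℏG)) = 5.560 × 10^51 m/s².
7.42 × 10^-19 / 5.560 × 10^51 = 1.334 × 10^-70

1.334 × 10^-70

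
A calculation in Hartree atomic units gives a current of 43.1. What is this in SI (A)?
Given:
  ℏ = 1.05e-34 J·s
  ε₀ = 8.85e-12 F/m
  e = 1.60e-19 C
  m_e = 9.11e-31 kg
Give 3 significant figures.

0.288 A

One atomic unit of electric current: I_au = e E_h/ℏ = m_e e⁵/((4πε₀)²ℏ³) = 6.67e-3 A.
43.1 × 6.67e-3 A = 0.288 A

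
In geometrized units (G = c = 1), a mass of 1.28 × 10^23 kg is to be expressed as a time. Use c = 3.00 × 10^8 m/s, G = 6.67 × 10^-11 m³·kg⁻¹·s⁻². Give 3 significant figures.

Mass → time via G/c³.
1.28 × 10^23 kg × (G/c³) = 3.16 × 10^-13 s

3.16 × 10^-13 s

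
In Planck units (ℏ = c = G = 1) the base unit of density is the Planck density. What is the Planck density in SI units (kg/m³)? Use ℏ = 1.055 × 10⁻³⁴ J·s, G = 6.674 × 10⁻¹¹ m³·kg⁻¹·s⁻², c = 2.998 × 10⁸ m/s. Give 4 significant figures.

5.154 × 10⁹⁶ kg/m³

ρ_P = c⁵/(ℏG²)
  = 2.422 × 10⁴² / 4.699 × 10⁻⁵⁵
  = 5.154 × 10⁹⁶ kg/m³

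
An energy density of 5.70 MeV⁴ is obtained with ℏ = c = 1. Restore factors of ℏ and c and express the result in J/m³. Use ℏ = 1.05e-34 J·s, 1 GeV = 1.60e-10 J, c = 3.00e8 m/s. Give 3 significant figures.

1.20e26 J/m³

[E]/[L]³ = [E]⁴/(ℏc)³; restore (ℏc)⁻³.
1 GeV⁴ → 1/(ℏc)³ × (1 GeV in J)⁴ = 2.10e37 J/m³.
Convert the energy scale: 5.70 MeV⁴ = 5.70e-12 GeV⁴.
Result: 5.70e-12 × 2.10e37 = 1.20e26 J/m³.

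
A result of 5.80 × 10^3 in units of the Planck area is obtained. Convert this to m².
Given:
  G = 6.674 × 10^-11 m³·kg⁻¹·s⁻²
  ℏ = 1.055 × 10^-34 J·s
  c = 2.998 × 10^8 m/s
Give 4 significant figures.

1.516 × 10^-66 m²

One Planck area: A_P = ℏG/c³ = 2.613 × 10^-70 m².
5.80 × 10^3 × 2.613 × 10^-70 m² = 1.516 × 10^-66 m²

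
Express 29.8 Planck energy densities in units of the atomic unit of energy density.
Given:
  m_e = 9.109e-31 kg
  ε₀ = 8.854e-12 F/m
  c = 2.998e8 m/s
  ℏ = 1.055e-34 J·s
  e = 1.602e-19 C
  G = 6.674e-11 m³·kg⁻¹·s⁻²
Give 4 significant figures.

Planck energy density: u_P = c⁷/(ℏG²) = 4.632e113 J/m³
atomic unit of energy density: u_au = E_h/a₀³ = m_e⁴e¹⁰/((4πε₀)⁵ℏ⁸) = 2.929e13 J/m³
29.8 × 4.632e113 / 2.929e13 = 4.713e101

4.713e101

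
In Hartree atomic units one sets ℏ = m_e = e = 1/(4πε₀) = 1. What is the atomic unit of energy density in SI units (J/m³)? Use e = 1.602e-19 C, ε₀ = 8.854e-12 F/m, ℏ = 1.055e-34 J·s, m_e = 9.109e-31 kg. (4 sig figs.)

2.929e13 J/m³

u_au = E_h/a₀³ = m_e⁴e¹⁰/((4πε₀)⁵ℏ⁸)
E_h = 4.354e-18 J
a₀ = 5.297e-11 m
E_h/a₀³ = 2.929e13 J/m³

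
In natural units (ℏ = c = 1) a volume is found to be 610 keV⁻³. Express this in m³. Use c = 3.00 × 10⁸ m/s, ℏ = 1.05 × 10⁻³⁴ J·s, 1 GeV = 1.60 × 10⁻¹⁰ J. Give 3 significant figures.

4.65 × 10⁻²⁷ m³

Volume is [L]³ = [E]⁻³·(ℏc)³.
1 GeV⁻³ → (ℏc)³ × (1 GeV in J)⁻³ = 7.63 × 10⁻⁴⁸ m³.
Convert the energy scale: 610 keV⁻³ = 6.10 × 10²⁰ GeV⁻³.
Result: 6.10 × 10²⁰ × 7.63 × 10⁻⁴⁸ = 4.65 × 10⁻²⁷ m³.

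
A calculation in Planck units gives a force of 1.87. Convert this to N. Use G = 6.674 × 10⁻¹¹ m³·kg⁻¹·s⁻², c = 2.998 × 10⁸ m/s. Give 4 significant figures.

2.264 × 10⁴⁴ N

One Planck force: F_P = c⁴/G = 1.210 × 10⁴⁴ N.
1.87 × 1.210 × 10⁴⁴ N = 2.264 × 10⁴⁴ N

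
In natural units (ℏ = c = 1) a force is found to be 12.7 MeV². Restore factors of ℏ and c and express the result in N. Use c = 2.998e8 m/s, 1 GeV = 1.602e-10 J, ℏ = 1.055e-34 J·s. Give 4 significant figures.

10.30 N

Force is [E]/[L] = [E]²/(ℏc); restore (ℏc)⁻¹.
1 GeV² → 1/(ℏc) × (1 GeV in J)² = 8.114e5 N.
Convert the energy scale: 12.7 MeV² = 1.27e-5 GeV².
Result: 1.27e-5 × 8.114e5 = 10.30 N.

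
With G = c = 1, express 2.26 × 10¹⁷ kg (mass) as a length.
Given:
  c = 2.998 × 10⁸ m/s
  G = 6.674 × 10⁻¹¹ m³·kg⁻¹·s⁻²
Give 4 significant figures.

1.678 × 10⁻¹⁰ m

In G = c = 1 units mass has dimensions of length; the conversion factor is G/c².
2.26 × 10¹⁷ kg × (G/c²) = 1.678 × 10⁻¹⁰ m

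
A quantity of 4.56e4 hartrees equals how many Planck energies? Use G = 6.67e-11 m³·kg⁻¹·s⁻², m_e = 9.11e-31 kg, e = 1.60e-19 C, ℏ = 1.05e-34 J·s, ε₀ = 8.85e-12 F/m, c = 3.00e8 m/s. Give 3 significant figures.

hartree: E_h = m_e e⁴/(4πε₀ℏ)² = 4.38e-18 J
Planck energy: E_P = √(ℏc⁵/G) = 1.96e9 J
4.56e4 × 4.38e-18 / 1.96e9 = 1.02e-22

1.02e-22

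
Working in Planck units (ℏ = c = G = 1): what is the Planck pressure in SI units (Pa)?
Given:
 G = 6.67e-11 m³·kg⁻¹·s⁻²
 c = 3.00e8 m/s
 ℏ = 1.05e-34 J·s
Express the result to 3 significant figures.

4.68e113 Pa

The unique combination of the constants set to 1 with dimensions of pressure is p_P = c⁷/(ℏG²).
  = 2.19e59 / 4.67e-55
  = 4.68e113 Pa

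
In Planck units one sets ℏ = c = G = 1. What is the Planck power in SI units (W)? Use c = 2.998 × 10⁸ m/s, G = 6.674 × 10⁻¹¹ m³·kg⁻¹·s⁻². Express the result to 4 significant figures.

3.629 × 10⁵² W

P_P = c⁵/G
  = 2.422 × 10⁴² / 6.674 × 10⁻¹¹
  = 3.629 × 10⁵² W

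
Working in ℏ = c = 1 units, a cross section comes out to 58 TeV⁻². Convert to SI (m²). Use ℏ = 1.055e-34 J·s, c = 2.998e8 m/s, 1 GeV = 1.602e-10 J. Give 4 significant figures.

2.261e-36 m²

Area is [L]² = [E]⁻²·(ℏc)²; restore (ℏc)².
1 GeV⁻² → (ℏc)² × (1 GeV in J)⁻² = 3.898e-32 m².
Convert the energy scale: 58 TeV⁻² = 5.80e-5 GeV⁻².
Result: 5.80e-5 × 3.898e-32 = 2.261e-36 m².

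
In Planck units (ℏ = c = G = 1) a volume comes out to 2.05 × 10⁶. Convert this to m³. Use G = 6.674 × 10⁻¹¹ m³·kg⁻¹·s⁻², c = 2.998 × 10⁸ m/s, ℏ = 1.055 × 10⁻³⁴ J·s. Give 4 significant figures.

One Planck volume: V_P = (ℏG/c³)^(3/2) = 4.224 × 10⁻¹⁰⁵ m³.
2.05 × 10⁶ × 4.224 × 10⁻¹⁰⁵ m³ = 8.659 × 10⁻⁹⁹ m³

8.659 × 10⁻⁹⁹ m³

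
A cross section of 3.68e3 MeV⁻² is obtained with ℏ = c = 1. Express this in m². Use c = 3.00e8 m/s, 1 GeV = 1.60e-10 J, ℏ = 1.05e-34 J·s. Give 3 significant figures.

1.43e-22 m²

Area is [L]² = [E]⁻²·(ℏc)²; restore (ℏc)².
1 GeV⁻² → (ℏc)² × (1 GeV in J)⁻² = 3.88e-32 m².
Convert the energy scale: 3.68e3 MeV⁻² = 3.68e9 GeV⁻².
Result: 3.68e9 × 3.88e-32 = 1.43e-22 m².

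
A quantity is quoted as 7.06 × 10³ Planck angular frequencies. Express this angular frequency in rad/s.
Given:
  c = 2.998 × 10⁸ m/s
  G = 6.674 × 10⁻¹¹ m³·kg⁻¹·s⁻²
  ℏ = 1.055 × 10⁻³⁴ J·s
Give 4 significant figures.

One Planck angular frequency: ω_P = √(c⁵/(ℏG)) = 1.855 × 10⁴³ rad/s.
7.06 × 10³ × 1.855 × 10⁴³ rad/s = 1.309 × 10⁴⁷ rad/s

1.309 × 10⁴⁷ rad/s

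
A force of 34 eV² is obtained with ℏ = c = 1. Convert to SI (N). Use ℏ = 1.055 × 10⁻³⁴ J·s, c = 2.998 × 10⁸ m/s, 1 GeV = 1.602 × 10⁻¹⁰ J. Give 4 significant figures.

2.759 × 10⁻¹¹ N

Force is [E]/[L] = [E]²/(ℏc); restore (ℏc)⁻¹.
1 GeV² → 1/(ℏc) × (1 GeV in J)² = 8.114 × 10⁵ N.
Convert the energy scale: 34 eV² = 3.40 × 10⁻¹⁷ GeV².
Result: 3.40 × 10⁻¹⁷ × 8.114 × 10⁵ = 2.759 × 10⁻¹¹ N.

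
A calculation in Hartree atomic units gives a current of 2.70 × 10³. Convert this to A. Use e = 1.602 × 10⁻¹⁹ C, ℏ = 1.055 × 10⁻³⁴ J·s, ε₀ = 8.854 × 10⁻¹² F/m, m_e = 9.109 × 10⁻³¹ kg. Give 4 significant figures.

One atomic unit of electric current: I_au = e E_h/ℏ = m_e e⁵/((4πε₀)²ℏ³) = 6.612 × 10⁻³ A.
2.70 × 10³ × 6.612 × 10⁻³ A = 17.85 A

17.85 A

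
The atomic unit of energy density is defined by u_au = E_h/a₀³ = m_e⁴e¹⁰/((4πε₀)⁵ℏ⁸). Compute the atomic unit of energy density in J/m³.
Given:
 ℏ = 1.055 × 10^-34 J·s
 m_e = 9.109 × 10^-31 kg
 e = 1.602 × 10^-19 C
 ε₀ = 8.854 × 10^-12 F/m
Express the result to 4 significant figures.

2.929 × 10^13 J/m³

u_au = E_h/a₀³ = m_e⁴e¹⁰/((4πε₀)⁵ℏ⁸)
E_h = 4.354 × 10^-18 J
a₀ = 5.297 × 10^-11 m
E_h/a₀³ = 2.929 × 10^13 J/m³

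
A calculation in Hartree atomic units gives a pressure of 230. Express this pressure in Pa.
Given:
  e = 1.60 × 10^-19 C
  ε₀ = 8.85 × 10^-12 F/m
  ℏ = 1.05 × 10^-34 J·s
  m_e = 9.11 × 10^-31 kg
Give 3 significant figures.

One atomic unit of pressure: P_au = E_h/a₀³ = m_e⁴e¹⁰/((4πε₀)⁵ℏ⁸) = 3.01 × 10^13 Pa.
230 × 3.01 × 10^13 Pa = 6.93 × 10^15 Pa

6.93 × 10^15 Pa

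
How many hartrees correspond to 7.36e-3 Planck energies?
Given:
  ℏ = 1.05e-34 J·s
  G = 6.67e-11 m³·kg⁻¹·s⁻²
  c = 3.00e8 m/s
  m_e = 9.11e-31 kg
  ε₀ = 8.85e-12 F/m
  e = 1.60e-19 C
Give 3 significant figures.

3.29e24

Planck energy: E_P = √(ℏc⁵/G) = 1.96e9 J
hartree: E_h = m_e e⁴/(4πε₀ℏ)² = 4.38e-18 J
7.36e-3 × 1.96e9 / 4.38e-18 = 3.29e24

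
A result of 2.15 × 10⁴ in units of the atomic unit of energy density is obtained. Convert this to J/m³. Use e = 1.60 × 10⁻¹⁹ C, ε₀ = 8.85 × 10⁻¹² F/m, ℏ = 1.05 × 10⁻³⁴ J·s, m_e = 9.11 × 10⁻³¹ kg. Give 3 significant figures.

6.48 × 10¹⁷ J/m³

One atomic unit of energy density: u_au = E_h/a₀³ = m_e⁴e¹⁰/((4πε₀)⁵ℏ⁸) = 3.01 × 10¹³ J/m³.
2.15 × 10⁴ × 3.01 × 10¹³ J/m³ = 6.48 × 10¹⁷ J/m³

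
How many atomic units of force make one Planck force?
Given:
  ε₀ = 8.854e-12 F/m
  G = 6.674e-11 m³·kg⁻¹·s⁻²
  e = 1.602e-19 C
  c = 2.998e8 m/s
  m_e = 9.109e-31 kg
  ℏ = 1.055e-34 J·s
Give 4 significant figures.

1.473e51

Planck force: F_P = c⁴/G = 1.210e44 N
atomic unit of force: F_au = E_h/a₀ = m_e²e⁶/((4πε₀)³ℏ⁴) = 8.220e-8 N
ratio = 1.210e44 / 8.220e-8 = 1.473e51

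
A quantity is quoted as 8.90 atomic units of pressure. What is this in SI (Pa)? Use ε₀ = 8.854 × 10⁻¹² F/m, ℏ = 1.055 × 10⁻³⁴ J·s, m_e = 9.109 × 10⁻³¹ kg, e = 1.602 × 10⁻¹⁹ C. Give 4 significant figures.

One atomic unit of pressure: P_au = E_h/a₀³ = m_e⁴e¹⁰/((4πε₀)⁵ℏ⁸) = 2.929 × 10¹³ Pa.
8.90 × 2.929 × 10¹³ Pa = 2.607 × 10¹⁴ Pa

2.607 × 10¹⁴ Pa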